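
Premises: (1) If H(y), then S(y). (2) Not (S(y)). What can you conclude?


Modus tollens: from (P → Q) and ¬Q, infer ¬P.
Q = 'S(y)' is denied; since P → Q, P must also fail.

Not (H(y)).


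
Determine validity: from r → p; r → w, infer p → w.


This is (no valid rule). There exist truth assignments where the premises are all true but the conclusion is false.

Invalid.


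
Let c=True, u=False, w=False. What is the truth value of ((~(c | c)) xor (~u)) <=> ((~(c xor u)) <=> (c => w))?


Substitute c=True, u=False, w=False:
c | c = True | True = True
~(c | c) = False
~u = True
(~(c | c)) xor (~u) = False xor True = True
c xor u = True xor False = True
~(c xor u) = False
c => w = True => False = False
(~(c xor u)) <=> (c => w) = False <=> False = True
((~(c | c)) xor (~u)) <=> ((~(c xor u)) <=> (c => w)) = True <=> True = True

True


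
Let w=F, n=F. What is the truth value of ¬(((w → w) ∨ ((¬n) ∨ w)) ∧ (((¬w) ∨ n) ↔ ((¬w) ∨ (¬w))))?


Substitute w=F, n=F:
… (earlier sub-steps elided)
(¬n) ∨ w = T ∨ F = T
(w → w) ∨ ((¬n) ∨ w) = T ∨ T = T
¬w = T
(¬w) ∨ n = T ∨ F = T
¬w = T
¬w = T
(¬w) ∨ (¬w) = T ∨ T = T
((¬w) ∨ n) ↔ ((¬w) ∨ (¬w)) = T ↔ T = T
((w → w) ∨ ((¬n) ∨ w)) ∧ (((¬w) ∨ n) ↔ ((¬w) ∨ (¬w))) = T ∧ T = T
¬(((w → w) ∨ ((¬n) ∨ w)) ∧ (((¬w) ∨ n) ↔ ((¬w) ∨ (¬w)))) = F

F


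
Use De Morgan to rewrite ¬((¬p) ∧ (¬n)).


De Morgan: the negation of a conjunction is the disjunction of the negations.
Distribute ¬ across ∧, flipping it to ∨, and negate each literal.

p ∨ n


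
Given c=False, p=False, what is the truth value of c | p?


Disjunction is false only when both operands are false.
Substitute: c=False, p=False.
False | False evaluates to False.

False


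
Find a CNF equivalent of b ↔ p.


Step 1: Rewrite b ↔ p as (b → p) ∧ (p → b).
Step 2: Rewrite each implication as a disjunction.

((¬b) ∨ p) ∧ ((¬p) ∨ b)


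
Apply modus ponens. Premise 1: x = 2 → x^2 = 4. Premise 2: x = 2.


Modus ponens: from (P → Q) and P, infer Q.
P = 'x = 2' is asserted, and P → Q holds, so Q follows.

x^2 = 4.


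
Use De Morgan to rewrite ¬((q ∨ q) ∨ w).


De Morgan: the negation of a disjunction is the conjunction of the negations.
Distribute ¬ across ∨, flipping it to ∧, and negate each literal.

((¬q) ∧ (¬q)) ∧ (¬w)


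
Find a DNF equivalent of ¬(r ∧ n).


Step 1: Apply De Morgan: ¬(r ∧ n) = ¬r ∨ ¬n.

(¬r) ∨ (¬n)


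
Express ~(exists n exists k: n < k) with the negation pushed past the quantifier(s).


Negation flips each quantifier (∀↔∃) and negates the inner predicate.
¬(exists n exists k: φ) = forall n forall k: ¬φ.

forall n forall k: ~(n < k)


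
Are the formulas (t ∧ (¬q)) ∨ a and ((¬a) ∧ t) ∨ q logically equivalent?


Compare truth tables:
a | q | t | φ | ψ
-----------------
F | F | F | F | F
T | F | F | T | F
F | T | F | F | T
T | T | F | T | T
F | F | T | T | T
T | F | T | T | F
F | T | T | F | T
T | T | T | T | T
They differ at row 2 (a=T, q=F, t=F): φ=T but ψ=F.

No, they are not logically equivalent.


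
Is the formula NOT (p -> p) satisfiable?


Check all 2 assignments over {p}:
p | φ
-----
F | F
T | F
No assignment makes the formula true.

Unsatisfiable.


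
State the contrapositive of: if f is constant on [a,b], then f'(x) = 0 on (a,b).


The contrapositive of (P → Q) is (¬Q → ¬P); it is logically equivalent to the original.
Here P = 'f is constant on [a,b]' and Q = 'f'(x) = 0 on (a,b)'.

If not (f'(x) = 0 on (a,b)), then not (f is constant on [a,b]).


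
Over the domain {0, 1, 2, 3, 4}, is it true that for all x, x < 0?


Evaluate the predicate on each element: 0:F, 1:F, 2:F, 3:F, 4:F.
Counterexample x = 0 fails the predicate.

F


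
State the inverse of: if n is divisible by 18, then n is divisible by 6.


The inverse of (P → Q) is (¬P → ¬Q). It is equivalent to the converse, not to the original.
Here P = 'n is divisible by 18' and Q = 'n is divisible by 6'.

If not (n is divisible by 18), then not (n is divisible by 6).


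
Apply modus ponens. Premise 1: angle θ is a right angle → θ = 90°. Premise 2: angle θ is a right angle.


Modus ponens: from (P → Q) and P, infer Q.
P = 'angle θ is a right angle' is asserted, and P → Q holds, so Q follows.

θ = 90°.


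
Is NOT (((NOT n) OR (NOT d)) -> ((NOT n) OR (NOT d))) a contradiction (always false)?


Truth table over {d, n}:
d | n | φ
---------
F | F | F
T | F | F
F | T | F
T | T | F
Every row is false.

Yes, it is a contradiction.


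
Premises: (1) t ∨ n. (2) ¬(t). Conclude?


Disjunctive syllogism: from (P ∨ Q) and ¬P, infer Q.
One disjunct, 't', is ruled out; the other must hold.

n


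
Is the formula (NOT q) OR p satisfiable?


Search for a satisfying assignment over {p, q}.
Try p=F, q=F: the formula evaluates to T.
A satisfying assignment exists.

Satisfiable.


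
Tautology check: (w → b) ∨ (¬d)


Build the truth table over {b, d, w}:
b | d | w | φ
-------------
F | F | F | T
T | F | F | T
F | T | F | T
T | T | F | T
F | F | T | T
T | F | T | T
F | T | T | F
T | T | T | T
Counterexample at row 7: with b=F, d=T, w=T, the formula is F.

No, it is not a tautology.


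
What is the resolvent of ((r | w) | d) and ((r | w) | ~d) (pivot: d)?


The clauses contain complementary literals d and ~d.
Resolution eliminates this pair and disjoins the remaining literals (merging duplicates).

(w | r)


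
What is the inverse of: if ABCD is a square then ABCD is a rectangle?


The inverse of (P → Q) is (¬P → ¬Q). It is equivalent to the converse, not to the original.
Here P = 'ABCD is a square' and Q = 'ABCD is a rectangle'.

If not (ABCD is a square), then not (ABCD is a rectangle).


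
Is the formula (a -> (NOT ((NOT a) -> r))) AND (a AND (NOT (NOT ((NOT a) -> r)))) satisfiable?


Check all 4 assignments over {a, r}:
a | r | φ
---------
F | F | F
T | F | F
F | T | F
T | T | F
No assignment makes the formula true.

Unsatisfiable.


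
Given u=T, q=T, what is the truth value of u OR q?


Disjunction is false only when both operands are false.
Substitute: u=T, q=T.
T OR T evaluates to T.

T


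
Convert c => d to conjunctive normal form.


Step 1: Rewrite c → d as ¬c ∨ d.

(~c) | d


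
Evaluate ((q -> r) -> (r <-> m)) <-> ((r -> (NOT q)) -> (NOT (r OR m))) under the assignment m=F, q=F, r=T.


Substitute m=F, q=F, r=T:
q -> r = F -> T = T
r <-> m = T <-> F = F
(q -> r) -> (r <-> m) = T -> F = F
NOT q = T
r -> (NOT q) = T -> T = T
r OR m = T OR F = T
NOT (r OR m) = F
(r -> (NOT q)) -> (NOT (r OR m)) = T -> F = F
((q -> r) -> (r <-> m)) <-> ((r -> (NOT q)) -> (NOT (r OR m))) = F <-> F = T

T


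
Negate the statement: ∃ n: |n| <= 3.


¬(∀ x: φ) = ∃ x: ¬φ, and ¬(∃ x: φ) = ∀ x: ¬φ.
Apply to the existential statement.

∀ n: ¬(|n| <= 3)


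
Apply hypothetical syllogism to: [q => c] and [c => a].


Hypothetical syllogism: from (P → Q) and (Q → R), infer (P → R).
Chain the two implications through the shared middle term 'c'.

q => a


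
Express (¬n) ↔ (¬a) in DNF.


Step 1: (¬n) ↔ (¬a) is true exactly when both agree: ((¬n) ∧ (¬a)) ∨ (¬(¬n) ∧ ¬(¬a)).
Step 2: Eliminate any double negations (¬¬X = X).

((¬n) ∧ (¬a)) ∨ (n ∧ a)


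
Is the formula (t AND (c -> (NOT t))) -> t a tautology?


Build the truth table over {c, t}:
c | t | φ
---------
F | F | T
T | F | T
F | T | T
T | T | T
Every row evaluates to true.

Yes, it is a tautology.


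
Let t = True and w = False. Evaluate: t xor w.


Exclusive or is true when exactly one operand is true.
Substitute: t=True, w=False.
True xor False evaluates to True.

True


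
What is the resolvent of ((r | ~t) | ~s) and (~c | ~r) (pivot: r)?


The clauses contain complementary literals r and ~r.
Resolution eliminates this pair and disjoins the remaining literals (merging duplicates).

((~s | ~t) | ~c)


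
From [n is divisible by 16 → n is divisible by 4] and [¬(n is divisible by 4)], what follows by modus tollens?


Modus tollens: from (P → Q) and ¬Q, infer ¬P.
Q = 'n is divisible by 4' is denied; since P → Q, P must also fail.

Not (n is divisible by 16).


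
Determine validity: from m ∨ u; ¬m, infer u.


This matches the form of disjunctive syllogism: the conclusion follows in every model of the premises.

Valid.


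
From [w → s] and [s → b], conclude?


Hypothetical syllogism: from (P → Q) and (Q → R), infer (P → R).
Chain the two implications through the shared middle term 's'.

w → b


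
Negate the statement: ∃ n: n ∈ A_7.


¬(∀ x: φ) = ∃ x: ¬φ, and ¬(∃ x: φ) = ∀ x: ¬φ.
Apply to the existential statement.

∀ n: ¬(n ∈ A_7)


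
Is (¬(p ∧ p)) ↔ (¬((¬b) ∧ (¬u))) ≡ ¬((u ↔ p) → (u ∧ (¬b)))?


Compare truth tables:
b | p | u | φ | ψ
-----------------
F | F | F | F | T
T | F | F | T | T
F | T | F | T | F
T | T | F | F | F
F | F | T | T | F
T | F | T | T | F
F | T | T | F | F
T | T | T | F | T
They differ at row 1 (b=F, p=F, u=F): φ=F but ψ=T.

No, they are not logically equivalent.


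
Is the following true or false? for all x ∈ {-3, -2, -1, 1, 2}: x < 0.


Evaluate the predicate on each element: -3:T, -2:T, -1:T, 1:F, 2:F.
Counterexample x = 1 fails the predicate.

F


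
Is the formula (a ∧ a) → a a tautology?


Build the truth table over {a}:
a | φ
-----
F | T
T | T
Every row evaluates to true.

Yes, it is a tautology.


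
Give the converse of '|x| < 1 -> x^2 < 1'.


The converse of (P → Q) is (Q → P). It is not in general equivalent to the original.
Here P = '|x| < 1' and Q = 'x^2 < 1'.

If x^2 < 1, then |x| < 1.


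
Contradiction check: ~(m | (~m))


Truth table over {m}:
m | φ
-----
False | False
True | False
Every row is false.

Yes, it is a contradiction.


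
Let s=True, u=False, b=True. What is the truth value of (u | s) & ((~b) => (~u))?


Substitute s=True, u=False, b=True:
u | s = False | True = True
~b = False
~u = True
(~b) => (~u) = False => True = True
(u | s) & ((~b) => (~u)) = True & True = True

True


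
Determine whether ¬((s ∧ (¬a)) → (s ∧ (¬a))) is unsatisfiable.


Truth table over {a, s}:
a | s | φ
---------
F | F | F
T | F | F
F | T | F
T | T | F
Every row is false.

Yes, it is a contradiction.


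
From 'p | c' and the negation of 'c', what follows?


Disjunctive syllogism: from (P ∨ Q) and ¬P, infer Q.
One disjunct, 'c', is ruled out; the other must hold.

p


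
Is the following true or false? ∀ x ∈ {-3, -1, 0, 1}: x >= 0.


Evaluate the predicate on each element: -3:F, -1:F, 0:T, 1:T.
Counterexample x = -3 fails the predicate.

F


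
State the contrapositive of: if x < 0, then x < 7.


The contrapositive of (P → Q) is (¬Q → ¬P); it is logically equivalent to the original.
Here P = 'x < 0' and Q = 'x < 7'.

If not (x < 7), then not (x < 0).


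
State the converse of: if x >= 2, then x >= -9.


The converse of (P → Q) is (Q → P). It is not in general equivalent to the original.
Here P = 'x >= 2' and Q = 'x >= -9'.

If x >= -9, then x >= 2.


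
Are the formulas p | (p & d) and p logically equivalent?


Compare truth tables:
d | p | φ | ψ
-------------
False | False | False | False
True | False | False | False
False | True | True | True
True | True | True | True
The columns φ and ψ agree on every row.

Yes, they are logically equivalent.


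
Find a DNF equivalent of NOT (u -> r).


Step 1: Rewrite implication then negate: ¬(¬u ∨ r) = u ∧ ¬r.

u AND (NOT r)


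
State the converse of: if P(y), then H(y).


The converse of (P → Q) is (Q → P). It is not in general equivalent to the original.
Here P = 'P(y)' and Q = 'H(y)'.

If H(y), then P(y).


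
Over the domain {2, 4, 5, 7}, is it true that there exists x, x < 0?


Evaluate the predicate on each element: 2:F, 4:F, 5:F, 7:F.
No element satisfies the predicate.

F


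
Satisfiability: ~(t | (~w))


Search for a satisfying assignment over {t, w}.
Try t=False, w=True: the formula evaluates to True.
A satisfying assignment exists.

Satisfiable.


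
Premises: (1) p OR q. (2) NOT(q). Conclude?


Disjunctive syllogism: from (P ∨ Q) and ¬P, infer Q.
One disjunct, 'q', is ruled out; the other must hold.

p


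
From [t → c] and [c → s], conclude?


Hypothetical syllogism: from (P → Q) and (Q → R), infer (P → R).
Chain the two implications through the shared middle term 'c'.

t → s


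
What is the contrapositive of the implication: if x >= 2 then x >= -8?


The contrapositive of (P → Q) is (¬Q → ¬P); it is logically equivalent to the original.
Here P = 'x >= 2' and Q = 'x >= -8'.

If not (x >= -8), then not (x >= 2).


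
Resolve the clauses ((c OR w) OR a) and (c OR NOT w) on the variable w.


The clauses contain complementary literals w and NOTw.
Resolution eliminates this pair and disjoins the remaining literals (merging duplicates).

(a OR c)


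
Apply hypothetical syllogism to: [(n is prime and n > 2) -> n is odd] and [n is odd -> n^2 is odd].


Hypothetical syllogism: from (P → Q) and (Q → R), infer (P → R).
Chain the two implications through the shared middle term 'n is odd'.

(n is prime and n > 2) -> n^2 is odd


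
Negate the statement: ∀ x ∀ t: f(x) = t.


Negation flips each quantifier (∀↔∃) and negates the inner predicate.
¬(∀ x ∀ t: φ) = ∃ x ∃ t: ¬φ.

∃ x ∃ t: ¬(f(x) = t)


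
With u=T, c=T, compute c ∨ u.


Substitute u=T, c=T:
c ∨ u = T ∨ T = T

T


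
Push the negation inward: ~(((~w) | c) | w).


De Morgan: the negation of a disjunction is the conjunction of the negations.
Distribute ~ across |, flipping it to &, and negate each literal.

(w & (~c)) & (~w)


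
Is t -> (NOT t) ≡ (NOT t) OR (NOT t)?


Compare truth tables:
t | φ | ψ
---------
F | T | T
T | F | F
The columns φ and ψ agree on every row.

Yes, they are logically equivalent.


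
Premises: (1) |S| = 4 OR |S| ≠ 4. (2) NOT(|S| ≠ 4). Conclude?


Disjunctive syllogism: from (P ∨ Q) and ¬P, infer Q.
One disjunct, '|S| ≠ 4', is ruled out; the other must hold.

|S| = 4


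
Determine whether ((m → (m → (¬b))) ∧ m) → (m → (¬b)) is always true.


Build the truth table over {b, m}:
b | m | φ
---------
F | F | T
T | F | T
F | T | T
T | T | T
Every row evaluates to true.

Yes, it is a tautology.


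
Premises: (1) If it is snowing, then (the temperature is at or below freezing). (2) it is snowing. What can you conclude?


Modus ponens: from (P → Q) and P, infer Q.
P = 'it is snowing' is asserted, and P → Q holds, so Q follows.

(the temperature is at or below freezing).


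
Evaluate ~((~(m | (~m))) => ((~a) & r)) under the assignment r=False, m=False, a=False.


Substitute r=False, m=False, a=False:
~m = True
m | (~m) = False | True = True
~(m | (~m)) = False
~a = True
(~a) & r = True & False = False
(~(m | (~m))) => ((~a) & r) = False => False = True
~((~(m | (~m))) => ((~a) & r)) = False

False


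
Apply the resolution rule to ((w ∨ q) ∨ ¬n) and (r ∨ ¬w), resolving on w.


The clauses contain complementary literals w and ¬w.
Resolution eliminates this pair and disjoins the remaining literals (merging duplicates).

((¬n ∨ q) ∨ r)


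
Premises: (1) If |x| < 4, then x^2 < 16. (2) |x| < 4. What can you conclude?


Modus ponens: from (P → Q) and P, infer Q.
P = '|x| < 4' is asserted, and P → Q holds, so Q follows.

x^2 < 16.


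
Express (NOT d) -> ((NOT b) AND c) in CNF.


Step 1: Rewrite (¬d) → ((¬b) ∧ c) as ¬(¬d) ∨ ((¬b) ∧ c).
Step 2: Distribute ∨ over ∧.
Step 3: Eliminate any double negations (¬¬X = X).

(d OR (NOT b)) AND (d OR c)


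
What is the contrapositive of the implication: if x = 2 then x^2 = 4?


The contrapositive of (P → Q) is (¬Q → ¬P); it is logically equivalent to the original.
Here P = 'x = 2' and Q = 'x^2 = 4'.

If not (x^2 = 4), then not (x = 2).


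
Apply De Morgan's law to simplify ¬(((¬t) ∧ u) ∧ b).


De Morgan: the negation of a conjunction is the disjunction of the negations.
Distribute ¬ across ∧, flipping it to ∨, and negate each literal.

(t ∨ (¬u)) ∨ (¬b)


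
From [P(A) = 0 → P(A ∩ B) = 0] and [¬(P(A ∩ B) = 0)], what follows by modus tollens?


Modus tollens: from (P → Q) and ¬Q, infer ¬P.
Q = 'P(A ∩ B) = 0' is denied; since P → Q, P must also fail.

Not (P(A) = 0).


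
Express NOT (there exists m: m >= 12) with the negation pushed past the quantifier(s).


¬(for all x: φ) = there exists x: ¬φ, and ¬(there exists x: φ) = for all x: ¬φ.
Apply to the existential statement.

for all m: NOT(m >= 12)


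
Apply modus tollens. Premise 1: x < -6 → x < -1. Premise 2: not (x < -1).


Modus tollens: from (P → Q) and ¬Q, infer ¬P.
Q = 'x < -1' is denied; since P → Q, P must also fail.

Not (x < -6).


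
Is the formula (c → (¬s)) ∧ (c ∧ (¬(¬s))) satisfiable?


Check all 4 assignments over {c, s}:
c | s | φ
---------
F | F | F
T | F | F
F | T | F
T | T | F
No assignment makes the formula true.

Unsatisfiable.


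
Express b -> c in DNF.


Step 1: Rewrite b → c as ¬b ∨ c.

(NOT b) OR c


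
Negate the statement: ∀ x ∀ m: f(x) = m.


Negation flips each quantifier (∀↔∃) and negates the inner predicate.
¬(∀ x ∀ m: φ) = ∃ x ∃ m: ¬φ.

∃ x ∃ m: ¬(f(x) = m)


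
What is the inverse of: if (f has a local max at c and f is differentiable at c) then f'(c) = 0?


The inverse of (P → Q) is (¬P → ¬Q). It is equivalent to the converse, not to the original.
Here P = '(f has a local max at c and f is differentiable at c)' and Q = 'f'(c) = 0'.

If not ((f has a local max at c and f is differentiable at c)), then not (f'(c) = 0).


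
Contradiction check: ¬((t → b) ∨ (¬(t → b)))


Truth table over {b, t}:
b | t | φ
---------
F | F | F
T | F | F
F | T | F
T | T | F
Every row is false.

Yes, it is a contradiction.


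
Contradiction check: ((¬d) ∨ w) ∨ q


Truth table over {d, q, w}:
d | q | w | φ
-------------
F | F | F | T
T | F | F | F
F | T | F | T
T | T | F | T
F | F | T | T
T | F | T | T
F | T | T | T
T | T | T | T
Satisfying assignment at row 1: d=F, q=F, w=F gives T.

No, it is not a contradiction.


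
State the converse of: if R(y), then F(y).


The converse of (P → Q) is (Q → P). It is not in general equivalent to the original.
Here P = 'R(y)' and Q = 'F(y)'.

If F(y), then R(y).


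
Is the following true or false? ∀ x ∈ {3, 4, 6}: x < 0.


Evaluate the predicate on each element: 3:F, 4:F, 6:F.
Counterexample x = 3 fails the predicate.

F


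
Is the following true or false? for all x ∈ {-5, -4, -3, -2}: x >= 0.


Evaluate the predicate on each element: -5:F, -4:F, -3:F, -2:F.
Counterexample x = -5 fails the predicate.

F


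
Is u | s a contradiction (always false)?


Truth table over {s, u}:
s | u | φ
---------
False | False | False
True | False | True
False | True | True
True | True | True
Satisfying assignment at row 2: s=True, u=False gives True.

No, it is not a contradiction.


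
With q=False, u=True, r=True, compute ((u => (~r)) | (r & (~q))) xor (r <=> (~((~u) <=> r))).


Substitute q=False, u=True, r=True:
~r = False
u => (~r) = True => False = False
~q = True
r & (~q) = True & True = True
(u => (~r)) | (r & (~q)) = False | True = True
~u = False
(~u) <=> r = False <=> True = False
~((~u) <=> r) = True
r <=> (~((~u) <=> r)) = True <=> True = True
((u => (~r)) | (r & (~q))) xor (r <=> (~((~u) <=> r))) = True xor True = False

False


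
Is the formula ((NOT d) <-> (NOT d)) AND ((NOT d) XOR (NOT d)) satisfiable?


Check all 2 assignments over {d}:
d | φ
-----
F | F
T | F
No assignment makes the formula true.

Unsatisfiable.


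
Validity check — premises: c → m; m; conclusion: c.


This is affirming the consequent (fallacy). There exist truth assignments where the premises are all true but the conclusion is false.

Invalid.


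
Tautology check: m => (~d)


Build the truth table over {d, m}:
d | m | φ
---------
False | False | True
True | False | True
False | True | True
True | True | False
Counterexample at row 4: with d=True, m=True, the formula is False.

No, it is not a tautology.


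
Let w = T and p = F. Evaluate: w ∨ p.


Disjunction is false only when both operands are false.
Substitute: w=T, p=F.
T ∨ F evaluates to T.

T


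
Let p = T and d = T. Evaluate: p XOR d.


Exclusive or is true when exactly one operand is true.
Substitute: p=T, d=T.
T XOR T evaluates to F.

F


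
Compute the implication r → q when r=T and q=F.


Implication is false only when antecedent is true and consequent is false.
Substitute: r=T, q=F.
T → F evaluates to F.

F


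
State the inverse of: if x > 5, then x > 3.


The inverse of (P → Q) is (¬P → ¬Q). It is equivalent to the converse, not to the original.
Here P = 'x > 5' and Q = 'x > 3'.

If not (x > 5), then not (x > 3).


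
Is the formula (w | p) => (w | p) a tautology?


Build the truth table over {p, w}:
p | w | φ
---------
False | False | True
True | False | True
False | True | True
True | True | True
Every row evaluates to true.

Yes, it is a tautology.


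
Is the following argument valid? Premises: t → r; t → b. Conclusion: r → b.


This is (no valid rule). There exist truth assignments where the premises are all true but the conclusion is false.

Invalid.


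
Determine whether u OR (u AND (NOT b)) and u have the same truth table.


Compare truth tables:
b | u | φ | ψ
-------------
F | F | F | F
T | F | F | F
F | T | T | T
T | T | T | T
The columns φ and ψ agree on every row.

Yes, they are logically equivalent.


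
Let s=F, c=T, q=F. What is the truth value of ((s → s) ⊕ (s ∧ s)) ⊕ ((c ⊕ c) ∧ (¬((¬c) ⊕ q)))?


Substitute s=F, c=T, q=F:
s → s = F → F = T
s ∧ s = F ∧ F = F
(s → s) ⊕ (s ∧ s) = T ⊕ F = T
c ⊕ c = T ⊕ T = F
¬c = F
(¬c) ⊕ q = F ⊕ F = F
¬((¬c) ⊕ q) = T
(c ⊕ c) ∧ (¬((¬c) ⊕ q)) = F ∧ T = F
((s → s) ⊕ (s ∧ s)) ⊕ ((c ⊕ c) ∧ (¬((¬c) ⊕ q))) = T ⊕ F = T

T


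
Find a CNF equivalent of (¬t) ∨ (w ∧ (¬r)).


Step 1: Distribute ∨ over ∧: (¬t) ∨ (w ∧ (¬r)) = ((¬t) ∨ w) ∧ ((¬t) ∨ (¬r)).

((¬t) ∨ w) ∧ ((¬t) ∨ (¬r))


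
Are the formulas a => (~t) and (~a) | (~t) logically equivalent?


Compare truth tables:
a | t | φ | ψ
-------------
False | False | True | True
True | False | True | True
False | True | True | True
True | True | False | False
The columns φ and ψ agree on every row.

Yes, they are logically equivalent.


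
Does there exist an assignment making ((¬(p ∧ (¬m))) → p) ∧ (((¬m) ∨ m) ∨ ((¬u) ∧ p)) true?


Search for a satisfying assignment over {m, p, u}.
Try m=F, p=T, u=F: the formula evaluates to T.
A satisfying assignment exists.

Satisfiable.


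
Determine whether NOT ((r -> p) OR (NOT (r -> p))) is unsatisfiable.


Truth table over {p, r}:
p | r | φ
---------
F | F | F
T | F | F
F | T | F
T | T | F
Every row is false.

Yes, it is a contradiction.


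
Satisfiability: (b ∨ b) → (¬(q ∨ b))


Search for a satisfying assignment over {b, q}.
Try b=F, q=F: the formula evaluates to T.
A satisfying assignment exists.

Satisfiable.


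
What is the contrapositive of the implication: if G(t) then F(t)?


The contrapositive of (P → Q) is (¬Q → ¬P); it is logically equivalent to the original.
Here P = 'G(t)' and Q = 'F(t)'.

If not (F(t)), then not (G(t)).


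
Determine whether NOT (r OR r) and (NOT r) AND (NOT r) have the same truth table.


Compare truth tables:
r | φ | ψ
---------
F | T | T
T | F | F
The columns φ and ψ agree on every row.

Yes, they are logically equivalent.


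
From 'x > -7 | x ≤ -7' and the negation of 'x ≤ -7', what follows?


Disjunctive syllogism: from (P ∨ Q) and ¬P, infer Q.
One disjunct, 'x ≤ -7', is ruled out; the other must hold.

x > -7


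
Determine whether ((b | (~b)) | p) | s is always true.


Build the truth table over {b, p, s}:
b | p | s | φ
-------------
False | False | False | True
True | False | False | True
False | True | False | True
True | True | False | True
False | False | True | True
True | False | True | True
False | True | True | True
True | True | True | True
Every row evaluates to true.

Yes, it is a tautology.


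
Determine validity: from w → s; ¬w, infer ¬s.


This is denying the antecedent (fallacy). There exist truth assignments where the premises are all true but the conclusion is false.

Invalid.


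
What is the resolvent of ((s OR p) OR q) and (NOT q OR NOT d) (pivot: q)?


The clauses contain complementary literals q and NOTq.
Resolution eliminates this pair and disjoins the remaining literals (merging duplicates).

((s OR p) OR NOT d)


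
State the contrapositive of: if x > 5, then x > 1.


The contrapositive of (P → Q) is (¬Q → ¬P); it is logically equivalent to the original.
Here P = 'x > 5' and Q = 'x > 1'.

If not (x > 1), then not (x > 5).


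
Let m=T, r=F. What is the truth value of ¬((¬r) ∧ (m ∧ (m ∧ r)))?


Substitute m=T, r=F:
¬r = T
m ∧ r = T ∧ F = F
m ∧ (m ∧ r) = T ∧ F = F
(¬r) ∧ (m ∧ (m ∧ r)) = T ∧ F = F
¬((¬r) ∧ (m ∧ (m ∧ r))) = T

T


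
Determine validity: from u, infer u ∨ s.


This matches the form of disjunction introduction: the conclusion follows in every model of the premises.

Valid.


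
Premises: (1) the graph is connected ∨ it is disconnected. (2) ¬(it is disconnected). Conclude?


Disjunctive syllogism: from (P ∨ Q) and ¬P, infer Q.
One disjunct, 'it is disconnected', is ruled out; the other must hold.

the graph is connected


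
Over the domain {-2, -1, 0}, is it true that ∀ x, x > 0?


Evaluate the predicate on each element: -2:F, -1:F, 0:F.
Counterexample x = -2 fails the predicate.

F


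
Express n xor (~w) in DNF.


Step 1: n ⊕ (¬w) is true exactly when they disagree: (n ∧ ¬(¬w)) ∨ (¬n ∧ (¬w)).
Step 2: Eliminate any double negations (¬¬X = X).

(n & w) | ((~n) & (~w))


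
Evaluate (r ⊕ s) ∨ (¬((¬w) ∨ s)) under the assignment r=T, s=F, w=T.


Substitute r=T, s=F, w=T:
r ⊕ s = T ⊕ F = T
¬w = F
(¬w) ∨ s = F ∨ F = F
¬((¬w) ∨ s) = T
(r ⊕ s) ∨ (¬((¬w) ∨ s)) = T ∨ T = T

T


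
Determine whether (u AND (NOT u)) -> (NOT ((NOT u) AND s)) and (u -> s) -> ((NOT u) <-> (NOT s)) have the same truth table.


Compare truth tables:
s | u | φ | ψ
-------------
F | F | T | T
T | F | T | F
F | T | T | T
T | T | T | T
They differ at row 2 (s=T, u=F): φ=T but ψ=F.

No, they are not logically equivalent.


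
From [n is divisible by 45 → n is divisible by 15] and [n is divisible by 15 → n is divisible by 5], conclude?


Hypothetical syllogism: from (P → Q) and (Q → R), infer (P → R).
Chain the two implications through the shared middle term 'n is divisible by 15'.

n is divisible by 45 → n is divisible by 5


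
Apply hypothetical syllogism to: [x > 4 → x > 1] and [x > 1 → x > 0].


Hypothetical syllogism: from (P → Q) and (Q → R), infer (P → R).
Chain the two implications through the shared middle term 'x > 1'.

x > 4 → x > 0


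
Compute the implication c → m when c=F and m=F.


Implication is false only when antecedent is true and consequent is false.
Substitute: c=F, m=F.
F → F evaluates to T.

T


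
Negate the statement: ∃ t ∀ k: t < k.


Negation flips each quantifier (∀↔∃) and negates the inner predicate.
¬(∃ t ∀ k: φ) = ∀ t ∃ k: ¬φ.

∀ t ∃ k: ¬(t < k)


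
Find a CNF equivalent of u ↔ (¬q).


Step 1: Rewrite u ↔ (¬q) as (u → (¬q)) ∧ ((¬q) → u).
Step 2: Rewrite each implication as a disjunction.
Step 3: Eliminate any double negations (¬¬X = X).

((¬u) ∨ (¬q)) ∧ (q ∨ u)


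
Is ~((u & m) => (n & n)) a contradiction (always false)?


Truth table over {m, n, u}:
m | n | u | φ
-------------
False | False | False | False
True | False | False | False
False | True | False | False
True | True | False | False
False | False | True | False
True | False | True | True
False | True | True | False
True | True | True | False
Satisfying assignment at row 6: m=True, n=False, u=True gives True.

No, it is not a contradiction.


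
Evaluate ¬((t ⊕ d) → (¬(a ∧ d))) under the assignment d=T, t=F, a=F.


Substitute d=T, t=F, a=F:
t ⊕ d = F ⊕ T = T
a ∧ d = F ∧ T = F
¬(a ∧ d) = T
(t ⊕ d) → (¬(a ∧ d)) = T → T = T
¬((t ⊕ d) → (¬(a ∧ d))) = F

F


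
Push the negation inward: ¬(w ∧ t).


De Morgan: the negation of a conjunction is the disjunction of the negations.
Distribute ¬ across ∧, flipping it to ∨, and negate each literal.

(¬w) ∨ (¬t)


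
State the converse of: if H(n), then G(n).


The converse of (P → Q) is (Q → P). It is not in general equivalent to the original.
Here P = 'H(n)' and Q = 'G(n)'.

If G(n), then H(n).


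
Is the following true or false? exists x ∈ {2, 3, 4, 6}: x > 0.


Evaluate the predicate on each element: 2:True, 3:True, 4:True, 6:True.
Witness x = 2 satisfies the predicate.

True


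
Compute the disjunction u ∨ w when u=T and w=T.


Disjunction is false only when both operands are false.
Substitute: u=T, w=T.
T ∨ T evaluates to T.

T


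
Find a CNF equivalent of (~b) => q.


Step 1: Rewrite (¬b) → q as ¬(¬b) ∨ q.
Step 2: Eliminate any double negations (¬¬X = X).

b | q


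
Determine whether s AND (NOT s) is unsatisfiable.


Truth table over {s}:
s | φ
-----
F | F
T | F
Every row is false.

Yes, it is a contradiction.


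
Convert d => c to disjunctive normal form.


Step 1: Rewrite d → c as ¬d ∨ c.

(~d) | c


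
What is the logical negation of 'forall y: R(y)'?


¬(forall x: φ) = exists x: ¬φ, and ¬(exists x: φ) = forall x: ¬φ.
Apply to the universal statement.

exists y: ~(R(y))


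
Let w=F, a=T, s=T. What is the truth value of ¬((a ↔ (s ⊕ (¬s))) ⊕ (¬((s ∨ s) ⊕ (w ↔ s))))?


Substitute w=F, a=T, s=T:
¬s = F
s ⊕ (¬s) = T ⊕ F = T
a ↔ (s ⊕ (¬s)) = T ↔ T = T
s ∨ s = T ∨ T = T
w ↔ s = F ↔ T = F
(s ∨ s) ⊕ (w ↔ s) = T ⊕ F = T
¬((s ∨ s) ⊕ (w ↔ s)) = F
(a ↔ (s ⊕ (¬s))) ⊕ (¬((s ∨ s) ⊕ (w ↔ s))) = T ⊕ F = T
¬((a ↔ (s ⊕ (¬s))) ⊕ (¬((s ∨ s) ⊕ (w ↔ s)))) = F

F


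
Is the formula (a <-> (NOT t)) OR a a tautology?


Build the truth table over {a, t}:
a | t | φ
---------
F | F | F
T | F | T
F | T | T
T | T | T
Counterexample at row 1: with a=F, t=F, the formula is F.

No, it is not a tautology.


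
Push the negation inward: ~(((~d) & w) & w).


De Morgan: the negation of a conjunction is the disjunction of the negations.
Distribute ~ across &, flipping it to |, and negate each literal.

(d | (~w)) | (~w)


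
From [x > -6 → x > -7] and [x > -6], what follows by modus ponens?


Modus ponens: from (P → Q) and P, infer Q.
P = 'x > -6' is asserted, and P → Q holds, so Q follows.

x > -7.


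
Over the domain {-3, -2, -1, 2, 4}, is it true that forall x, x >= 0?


Evaluate the predicate on each element: -3:False, -2:False, -1:False, 2:True, 4:True.
Counterexample x = -3 fails the predicate.

False


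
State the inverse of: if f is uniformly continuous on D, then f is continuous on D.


The inverse of (P → Q) is (¬P → ¬Q). It is equivalent to the converse, not to the original.
Here P = 'f is uniformly continuous on D' and Q = 'f is continuous on D'.

If not (f is uniformly continuous on D), then not (f is continuous on D).


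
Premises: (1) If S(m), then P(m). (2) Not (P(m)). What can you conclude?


Modus tollens: from (P → Q) and ¬Q, infer ¬P.
Q = 'P(m)' is denied; since P → Q, P must also fail.

Not (S(m)).


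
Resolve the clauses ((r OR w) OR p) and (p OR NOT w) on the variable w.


The clauses contain complementary literals w and NOTw.
Resolution eliminates this pair and disjoins the remaining literals (merging duplicates).

(r OR p)


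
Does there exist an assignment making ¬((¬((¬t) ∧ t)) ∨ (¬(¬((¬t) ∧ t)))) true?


Check all 2 assignments over {t}:
t | φ
-----
F | F
T | F
No assignment makes the formula true.

Unsatisfiable.


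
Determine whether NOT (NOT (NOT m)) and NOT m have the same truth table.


Compare truth tables:
m | φ | ψ
---------
F | T | T
T | F | F
The columns φ and ψ agree on every row.

Yes, they are logically equivalent.


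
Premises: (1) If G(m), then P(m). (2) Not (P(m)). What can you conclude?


Modus tollens: from (P → Q) and ¬Q, infer ¬P.
Q = 'P(m)' is denied; since P → Q, P must also fail.

Not (G(m)).


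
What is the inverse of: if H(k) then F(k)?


The inverse of (P → Q) is (¬P → ¬Q). It is equivalent to the converse, not to the original.
Here P = 'H(k)' and Q = 'F(k)'.

If not (H(k)), then not (F(k)).


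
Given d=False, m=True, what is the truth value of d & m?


Conjunction is true only when both operands are true.
Substitute: d=False, m=True.
False & True evaluates to False.

False


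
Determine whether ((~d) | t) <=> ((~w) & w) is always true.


Build the truth table over {d, t, w}:
d | t | w | φ
-------------
False | False | False | False
True | False | False | True
False | True | False | False
True | True | False | False
False | False | True | False
True | False | True | True
False | True | True | False
True | True | True | False
Counterexample at row 1: with d=False, t=False, w=False, the formula is False.

No, it is not a tautology.


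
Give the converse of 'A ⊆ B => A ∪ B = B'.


The converse of (P → Q) is (Q → P). It is not in general equivalent to the original.
Here P = 'A ⊆ B' and Q = 'A ∪ B = B'.

If A ∪ B = B, then A ⊆ B.


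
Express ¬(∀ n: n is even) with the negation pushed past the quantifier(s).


¬(∀ x: φ) = ∃ x: ¬φ, and ¬(∃ x: φ) = ∀ x: ¬φ.
Apply to the universal statement.

∃ n: ¬(n is even)


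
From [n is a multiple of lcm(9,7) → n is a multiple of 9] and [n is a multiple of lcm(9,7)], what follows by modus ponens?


Modus ponens: from (P → Q) and P, infer Q.
P = 'n is a multiple of lcm(9,7)' is asserted, and P → Q holds, so Q follows.

n is a multiple of 9.


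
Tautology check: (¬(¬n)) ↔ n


Build the truth table over {n}:
n | φ
-----
F | T
T | T
Every row evaluates to true.

Yes, it is a tautology.


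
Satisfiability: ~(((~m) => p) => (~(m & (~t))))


Search for a satisfying assignment over {m, p, t}.
Try m=True, p=False, t=False: the formula evaluates to True.
A satisfying assignment exists.

Satisfiable.


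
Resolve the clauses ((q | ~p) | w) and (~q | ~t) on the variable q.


The clauses contain complementary literals q and ~q.
Resolution eliminates this pair and disjoins the remaining literals (merging duplicates).

((~p | w) | ~t)


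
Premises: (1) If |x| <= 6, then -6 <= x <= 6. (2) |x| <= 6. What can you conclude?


Modus ponens: from (P → Q) and P, infer Q.
P = '|x| <= 6' is asserted, and P → Q holds, so Q follows.

-6 <= x <= 6.


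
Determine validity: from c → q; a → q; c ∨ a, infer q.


This matches the form of proof by cases: the conclusion follows in every model of the premises.

Valid.


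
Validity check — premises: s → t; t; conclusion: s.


This is affirming the consequent (fallacy). There exist truth assignments where the premises are all true but the conclusion is false.

Invalid.


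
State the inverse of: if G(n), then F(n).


The inverse of (P → Q) is (¬P → ¬Q). It is equivalent to the converse, not to the original.
Here P = 'G(n)' and Q = 'F(n)'.

If not (G(n)), then not (F(n)).


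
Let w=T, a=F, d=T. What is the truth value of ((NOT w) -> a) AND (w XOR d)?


Substitute w=T, a=F, d=T:
NOT w = F
(NOT w) -> a = F -> F = T
w XOR d = T XOR T = F
((NOT w) -> a) AND (w XOR d) = T AND F = F

F


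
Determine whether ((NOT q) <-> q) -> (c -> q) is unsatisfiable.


Truth table over {c, q}:
c | q | φ
---------
F | F | T
T | F | T
F | T | T
T | T | T
Satisfying assignment at row 1: c=F, q=F gives T.

No, it is not a contradiction.


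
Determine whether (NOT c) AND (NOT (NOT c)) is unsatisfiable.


Truth table over {c}:
c | φ
-----
F | F
T | F
Every row is false.

Yes, it is a contradiction.


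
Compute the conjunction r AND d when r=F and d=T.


Conjunction is true only when both operands are true.
Substitute: r=F, d=T.
F AND T evaluates to F.

F


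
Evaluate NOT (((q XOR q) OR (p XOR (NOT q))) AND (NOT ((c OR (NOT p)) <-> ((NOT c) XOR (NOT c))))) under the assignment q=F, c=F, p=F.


Substitute q=F, c=F, p=F:
… (earlier sub-steps elided)
(q XOR q) OR (p XOR (NOT q)) = F OR T = T
NOT p = T
c OR (NOT p) = F OR T = T
NOT c = T
NOT c = T
(NOT c) XOR (NOT c) = T XOR T = F
(c OR (NOT p)) <-> ((NOT c) XOR (NOT c)) = T <-> F = F
NOT ((c OR (NOT p)) <-> ((NOT c) XOR (NOT c))) = T
((q XOR q) OR (p XOR (NOT q))) AND (NOT ((c OR (NOT p)) <-> ((NOT c) XOR (NOT c)))) = T AND T = T
NOT (((q XOR q) OR (p XOR (NOT q))) AND (NOT ((c OR (NOT p)) <-> ((NOT c) XOR (NOT c))))) = F

F


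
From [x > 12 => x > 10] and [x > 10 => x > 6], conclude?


Hypothetical syllogism: from (P → Q) and (Q → R), infer (P → R).
Chain the two implications through the shared middle term 'x > 10'.

x > 12 => x > 6


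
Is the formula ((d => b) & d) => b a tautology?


Build the truth table over {b, d}:
b | d | φ
---------
False | False | True
True | False | True
False | True | True
True | True | True
Every row evaluates to true.

Yes, it is a tautology.


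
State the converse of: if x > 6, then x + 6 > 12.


The converse of (P → Q) is (Q → P). It is not in general equivalent to the original.
Here P = 'x > 6' and Q = 'x + 6 > 12'.

If x + 6 > 12, then x > 6.


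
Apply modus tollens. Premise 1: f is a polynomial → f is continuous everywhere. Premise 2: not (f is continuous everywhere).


Modus tollens: from (P → Q) and ¬Q, infer ¬P.
Q = 'f is continuous everywhere' is denied; since P → Q, P must also fail.

Not (f is a polynomial).


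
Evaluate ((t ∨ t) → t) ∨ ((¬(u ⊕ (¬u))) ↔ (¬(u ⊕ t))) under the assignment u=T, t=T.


Substitute u=T, t=T:
t ∨ t = T ∨ T = T
(t ∨ t) → t = T → T = T
¬u = F
u ⊕ (¬u) = T ⊕ F = T
¬(u ⊕ (¬u)) = F
u ⊕ t = T ⊕ T = F
¬(u ⊕ t) = T
(¬(u ⊕ (¬u))) ↔ (¬(u ⊕ t)) = F ↔ T = F
((t ∨ t) → t) ∨ ((¬(u ⊕ (¬u))) ↔ (¬(u ⊕ t))) = T ∨ F = T

T


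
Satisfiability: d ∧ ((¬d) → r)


Search for a satisfying assignment over {d, r}.
Try d=T, r=F: the formula evaluates to T.
A satisfying assignment exists.

Satisfiable.


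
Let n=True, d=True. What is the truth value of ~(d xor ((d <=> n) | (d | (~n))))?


Substitute n=True, d=True:
d <=> n = True <=> True = True
~n = False
d | (~n) = True | False = True
(d <=> n) | (d | (~n)) = True | True = True
d xor ((d <=> n) | (d | (~n))) = True xor True = False
~(d xor ((d <=> n) | (d | (~n)))) = True

True


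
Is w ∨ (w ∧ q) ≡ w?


Compare truth tables:
q | w | φ | ψ
-------------
F | F | F | F
T | F | F | F
F | T | T | T
T | T | T | T
The columns φ and ψ agree on every row.

Yes, they are logically equivalent.
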